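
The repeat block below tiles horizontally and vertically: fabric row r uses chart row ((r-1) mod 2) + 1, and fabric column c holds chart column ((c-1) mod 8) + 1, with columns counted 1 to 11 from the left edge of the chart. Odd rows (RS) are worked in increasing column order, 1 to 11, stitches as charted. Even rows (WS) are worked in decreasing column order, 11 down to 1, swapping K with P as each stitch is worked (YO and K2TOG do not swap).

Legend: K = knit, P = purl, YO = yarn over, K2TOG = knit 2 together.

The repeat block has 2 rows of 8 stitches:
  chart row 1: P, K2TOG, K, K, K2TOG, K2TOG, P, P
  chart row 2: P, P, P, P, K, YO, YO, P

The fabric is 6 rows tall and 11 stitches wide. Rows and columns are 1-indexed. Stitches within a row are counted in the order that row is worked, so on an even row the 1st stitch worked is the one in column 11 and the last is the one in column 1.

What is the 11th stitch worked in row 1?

Result:
K

Derivation:
For row 1: chart row = ((1-1) mod 2) + 1 = 1; this is a RS (odd) row.
Chart row 1 tiled across columns 1-11: P K2TOG K K K2TOG K2TOG P P P K2TOG K
RS: work column 1 to column 11, symbols as charted — the tiled row is the row as worked.
Counting 11 along the worked row gives K.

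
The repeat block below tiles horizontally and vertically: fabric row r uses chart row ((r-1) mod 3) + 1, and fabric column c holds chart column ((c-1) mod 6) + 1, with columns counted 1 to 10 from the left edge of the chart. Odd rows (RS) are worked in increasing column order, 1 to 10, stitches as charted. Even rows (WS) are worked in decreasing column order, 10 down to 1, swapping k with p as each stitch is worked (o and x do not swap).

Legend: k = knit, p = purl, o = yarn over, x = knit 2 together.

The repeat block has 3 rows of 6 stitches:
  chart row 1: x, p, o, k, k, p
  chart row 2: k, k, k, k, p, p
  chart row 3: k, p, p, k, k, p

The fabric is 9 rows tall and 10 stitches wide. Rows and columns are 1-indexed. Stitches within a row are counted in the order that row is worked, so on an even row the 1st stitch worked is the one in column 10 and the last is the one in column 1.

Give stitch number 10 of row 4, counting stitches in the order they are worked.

For row 4: chart row = ((4-1) mod 3) + 1 = 1; this is a WS (even) row.
Chart row 1 tiled across columns 1-10: x p o k k p x p o k
Wrong side: read the tiled row from column 10 down to 1 and exchange k with p (leave o, x).
Row 4 as worked: p o k x k p p o k x
Stitch 10 in working order -> x

== STITCH ==
x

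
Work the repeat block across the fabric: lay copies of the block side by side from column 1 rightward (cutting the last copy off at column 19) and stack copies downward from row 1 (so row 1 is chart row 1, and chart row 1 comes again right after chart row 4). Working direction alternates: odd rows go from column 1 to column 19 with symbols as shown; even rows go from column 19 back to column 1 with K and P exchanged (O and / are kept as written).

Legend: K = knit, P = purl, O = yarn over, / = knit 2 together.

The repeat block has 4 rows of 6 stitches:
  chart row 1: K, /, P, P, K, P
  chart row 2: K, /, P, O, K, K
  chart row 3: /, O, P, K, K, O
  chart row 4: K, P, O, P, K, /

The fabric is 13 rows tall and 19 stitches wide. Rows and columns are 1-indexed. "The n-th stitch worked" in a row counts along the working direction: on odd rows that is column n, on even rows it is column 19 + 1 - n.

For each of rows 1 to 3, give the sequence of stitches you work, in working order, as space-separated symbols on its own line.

Row 1: chart row 1, RS - tile across columns 1-19 and work as-is.
Row 2: chart row 2, WS - tiled (columns 1-19): K / P O K K K / P O K K K / P O K K K; work from column 19 back to 1 with K<->P swapped.
Row 3: chart row 3, RS - tile across columns 1-19 and work as-is.

== ROWS AS WORKED ==
K / P P K P K / P P K P K / P P K P K
P P P O K / P P P O K / P P P O K / P
/ O P K K O / O P K K O / O P K K O /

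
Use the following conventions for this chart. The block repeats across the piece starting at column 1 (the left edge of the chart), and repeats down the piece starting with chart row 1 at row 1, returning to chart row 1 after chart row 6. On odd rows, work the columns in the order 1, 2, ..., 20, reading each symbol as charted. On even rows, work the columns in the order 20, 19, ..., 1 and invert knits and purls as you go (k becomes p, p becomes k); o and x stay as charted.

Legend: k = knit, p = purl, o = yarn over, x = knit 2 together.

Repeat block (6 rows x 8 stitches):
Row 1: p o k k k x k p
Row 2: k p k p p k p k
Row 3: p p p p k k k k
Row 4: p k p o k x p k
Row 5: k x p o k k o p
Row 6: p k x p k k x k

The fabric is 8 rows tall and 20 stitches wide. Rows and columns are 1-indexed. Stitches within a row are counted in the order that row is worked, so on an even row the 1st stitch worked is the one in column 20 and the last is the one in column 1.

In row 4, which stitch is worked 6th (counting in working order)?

Row 4: (4-1) mod 6 = 3, so use chart row 4. Even row -> WS.
Chart row 4 tiled across columns 1-20: p k p o k x p k p k p o k x p k p k p o
WS row: flip the tiled sequence (start at column 20) and apply k<->p; o and x stay.
Row 4 as worked: o k p k p k x p o k p k p k x p o k p k
The 6th stitch worked is k.

Stitch:
k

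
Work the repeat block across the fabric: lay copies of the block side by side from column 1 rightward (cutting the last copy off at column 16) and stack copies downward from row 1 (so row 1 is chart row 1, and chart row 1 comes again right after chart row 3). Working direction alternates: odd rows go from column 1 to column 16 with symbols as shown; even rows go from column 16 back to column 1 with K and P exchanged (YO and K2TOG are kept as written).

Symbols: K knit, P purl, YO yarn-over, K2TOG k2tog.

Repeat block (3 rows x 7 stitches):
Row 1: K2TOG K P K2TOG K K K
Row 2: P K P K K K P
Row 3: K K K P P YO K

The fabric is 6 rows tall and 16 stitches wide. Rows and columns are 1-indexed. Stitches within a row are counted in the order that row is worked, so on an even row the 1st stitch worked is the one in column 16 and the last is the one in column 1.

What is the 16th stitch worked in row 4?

== STITCH ==
K2TOG

Derivation:
Row 4 uses chart row ((4-1) mod 3)+1 = 1. Row 4 is even, so WS.
Chart row 1 tiled across columns 1-16: K2TOG K P K2TOG K K K K2TOG K P K2TOG K K K K2TOG K
Wrong side: read the tiled row from column 16 down to 1 and exchange K with P (leave YO, K2TOG).
Row 4 as worked: P K2TOG P P P K2TOG K P K2TOG P P P K2TOG K P K2TOG
Stitch 16 in working order -> K2TOG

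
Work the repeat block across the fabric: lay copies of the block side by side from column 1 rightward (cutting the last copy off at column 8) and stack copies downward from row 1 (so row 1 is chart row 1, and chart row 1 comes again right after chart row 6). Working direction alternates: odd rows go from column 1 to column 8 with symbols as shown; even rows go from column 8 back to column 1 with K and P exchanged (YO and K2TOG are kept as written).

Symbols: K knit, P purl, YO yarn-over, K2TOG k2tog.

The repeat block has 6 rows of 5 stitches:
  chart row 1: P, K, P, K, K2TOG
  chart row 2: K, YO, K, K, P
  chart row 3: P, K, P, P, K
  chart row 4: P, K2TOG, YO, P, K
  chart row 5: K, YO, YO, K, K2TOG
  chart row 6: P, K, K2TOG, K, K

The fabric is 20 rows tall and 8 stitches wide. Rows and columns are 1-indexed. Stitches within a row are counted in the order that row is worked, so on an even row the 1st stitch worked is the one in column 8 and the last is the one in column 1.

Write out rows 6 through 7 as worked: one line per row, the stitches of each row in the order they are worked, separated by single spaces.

== ROWS AS WORKED ==
K2TOG P K P P K2TOG P K
P K P K K2TOG P K P

Derivation:
Row 6: chart row 6, WS - tiled (columns 1-8): P K K2TOG K K P K K2TOG; work from column 8 back to 1 with K<->P swapped.
Row 7: chart row 1, RS - tile across columns 1-8 and work as-is.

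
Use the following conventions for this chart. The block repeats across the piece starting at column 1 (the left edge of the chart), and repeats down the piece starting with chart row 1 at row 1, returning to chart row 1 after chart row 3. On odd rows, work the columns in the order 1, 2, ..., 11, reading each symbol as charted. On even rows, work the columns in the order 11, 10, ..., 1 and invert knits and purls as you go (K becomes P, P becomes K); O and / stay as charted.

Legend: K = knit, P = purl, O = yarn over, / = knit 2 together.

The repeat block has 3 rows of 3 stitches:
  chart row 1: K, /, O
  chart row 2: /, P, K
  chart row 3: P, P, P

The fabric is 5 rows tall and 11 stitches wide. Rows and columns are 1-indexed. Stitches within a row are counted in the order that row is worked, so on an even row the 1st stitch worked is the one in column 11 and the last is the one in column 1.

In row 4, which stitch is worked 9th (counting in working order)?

== STITCH ==
O

Derivation:
Row 4: (4-1) mod 3 = 0, so use chart row 1. Even row -> WS.
Chart row 1 tiled across columns 1-11: K / O K / O K / O K /
Wrong side: read the tiled row from column 11 down to 1 and exchange K with P (leave O, /).
Row 4 as worked: / P O / P O / P O / P
Stitch 9 in working order -> O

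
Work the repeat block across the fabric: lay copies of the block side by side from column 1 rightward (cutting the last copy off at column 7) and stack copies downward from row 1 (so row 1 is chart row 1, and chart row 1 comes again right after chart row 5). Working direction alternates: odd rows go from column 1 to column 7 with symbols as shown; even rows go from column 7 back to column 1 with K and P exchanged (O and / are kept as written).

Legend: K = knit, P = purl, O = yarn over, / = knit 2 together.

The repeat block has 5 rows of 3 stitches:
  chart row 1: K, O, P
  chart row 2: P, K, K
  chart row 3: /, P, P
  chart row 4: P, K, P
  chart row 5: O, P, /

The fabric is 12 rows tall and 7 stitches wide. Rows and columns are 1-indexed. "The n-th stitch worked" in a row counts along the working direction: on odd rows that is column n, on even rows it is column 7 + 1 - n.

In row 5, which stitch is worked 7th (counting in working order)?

Row 5 uses chart row ((5-1) mod 5)+1 = 5. Row 5 is odd, so RS.
Chart row 5 tiled across columns 1-7: O P / O P / O
RS row: no reversal, no swap; stitch n worked = column n.
The 7th stitch worked is O.

== STITCH ==
O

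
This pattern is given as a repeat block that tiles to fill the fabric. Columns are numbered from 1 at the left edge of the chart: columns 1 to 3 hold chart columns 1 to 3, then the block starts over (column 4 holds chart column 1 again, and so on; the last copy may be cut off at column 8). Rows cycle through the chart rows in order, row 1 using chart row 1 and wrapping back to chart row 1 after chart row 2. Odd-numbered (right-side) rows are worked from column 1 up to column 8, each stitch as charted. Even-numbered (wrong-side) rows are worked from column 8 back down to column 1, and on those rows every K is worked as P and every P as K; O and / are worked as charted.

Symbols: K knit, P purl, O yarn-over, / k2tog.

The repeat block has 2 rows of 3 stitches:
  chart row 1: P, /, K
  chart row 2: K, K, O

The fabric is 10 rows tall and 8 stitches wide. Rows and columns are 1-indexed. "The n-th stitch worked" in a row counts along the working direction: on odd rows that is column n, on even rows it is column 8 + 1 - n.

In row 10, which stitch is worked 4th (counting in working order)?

Row 10 uses chart row ((10-1) mod 2)+1 = 2. Row 10 is even, so WS.
Chart row 2 tiled across columns 1-8: K K O K K O K K
WS row: flip the tiled sequence (start at column 8) and apply K<->P; O and / stay.
Row 10 as worked: P P O P P O P P
Counting 4 along the worked row gives P.

== STITCH ==
P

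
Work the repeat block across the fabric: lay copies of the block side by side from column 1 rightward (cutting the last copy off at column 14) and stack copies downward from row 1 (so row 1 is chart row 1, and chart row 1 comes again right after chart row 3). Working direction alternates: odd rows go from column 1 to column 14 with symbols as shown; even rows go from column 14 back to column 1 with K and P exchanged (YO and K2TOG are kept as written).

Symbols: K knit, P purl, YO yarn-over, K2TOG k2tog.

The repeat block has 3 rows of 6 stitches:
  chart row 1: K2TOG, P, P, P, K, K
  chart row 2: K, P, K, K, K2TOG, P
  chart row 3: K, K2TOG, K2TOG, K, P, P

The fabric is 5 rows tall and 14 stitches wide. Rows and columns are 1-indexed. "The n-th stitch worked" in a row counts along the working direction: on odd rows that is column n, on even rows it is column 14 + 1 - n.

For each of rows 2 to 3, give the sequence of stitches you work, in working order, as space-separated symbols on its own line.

Result:
K P K K2TOG P P K P K K2TOG P P K P
K K2TOG K2TOG K P P K K2TOG K2TOG K P P K K2TOG

Derivation:
Row 2: chart row 2, WS - tiled (columns 1-14): K P K K K2TOG P K P K K K2TOG P K P; work from column 14 back to 1 with K<->P swapped.
Row 3: chart row 3, RS - tile across columns 1-14 and work as-is.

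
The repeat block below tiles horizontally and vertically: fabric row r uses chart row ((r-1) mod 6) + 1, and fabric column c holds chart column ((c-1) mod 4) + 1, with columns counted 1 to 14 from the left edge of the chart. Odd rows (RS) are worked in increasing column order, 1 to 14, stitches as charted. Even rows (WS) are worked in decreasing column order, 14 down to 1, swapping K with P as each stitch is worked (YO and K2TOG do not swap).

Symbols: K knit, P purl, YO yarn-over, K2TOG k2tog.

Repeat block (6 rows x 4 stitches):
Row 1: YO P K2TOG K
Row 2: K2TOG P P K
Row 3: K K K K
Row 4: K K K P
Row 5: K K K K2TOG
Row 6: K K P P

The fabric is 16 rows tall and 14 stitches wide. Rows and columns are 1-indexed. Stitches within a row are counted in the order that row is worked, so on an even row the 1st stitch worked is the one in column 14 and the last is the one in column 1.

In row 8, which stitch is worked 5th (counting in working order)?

Stitch:
K

Derivation:
Row 8: (8-1) mod 6 = 1, so use chart row 2. Even row -> WS.
Chart row 2 tiled across columns 1-14: K2TOG P P K K2TOG P P K K2TOG P P K K2TOG P
WS row: flip the tiled sequence (start at column 14) and apply K<->P; YO and K2TOG stay.
Row 8 as worked: K K2TOG P K K K2TOG P K K K2TOG P K K K2TOG
The 5th stitch worked is K.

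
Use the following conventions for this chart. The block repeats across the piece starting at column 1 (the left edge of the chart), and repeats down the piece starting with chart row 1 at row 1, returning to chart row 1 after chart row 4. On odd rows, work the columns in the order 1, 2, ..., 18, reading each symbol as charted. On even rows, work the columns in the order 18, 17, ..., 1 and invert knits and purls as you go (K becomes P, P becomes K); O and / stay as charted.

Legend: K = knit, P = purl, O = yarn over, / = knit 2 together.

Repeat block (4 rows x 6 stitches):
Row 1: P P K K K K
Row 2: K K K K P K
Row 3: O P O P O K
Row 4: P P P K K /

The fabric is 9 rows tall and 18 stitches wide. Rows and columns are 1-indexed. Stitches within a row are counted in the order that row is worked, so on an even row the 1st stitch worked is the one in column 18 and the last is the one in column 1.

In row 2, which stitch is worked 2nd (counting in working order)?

Result:
K

Derivation:
Row 2 uses chart row ((2-1) mod 4)+1 = 2. Row 2 is even, so WS.
Chart row 2 tiled across columns 1-18: K K K K P K K K K K P K K K K K P K
Wrong side: read the tiled row from column 18 down to 1 and exchange K with P (leave O, /).
Row 2 as worked: P K P P P P P K P P P P P K P P P P
Counting 2 along the worked row gives K.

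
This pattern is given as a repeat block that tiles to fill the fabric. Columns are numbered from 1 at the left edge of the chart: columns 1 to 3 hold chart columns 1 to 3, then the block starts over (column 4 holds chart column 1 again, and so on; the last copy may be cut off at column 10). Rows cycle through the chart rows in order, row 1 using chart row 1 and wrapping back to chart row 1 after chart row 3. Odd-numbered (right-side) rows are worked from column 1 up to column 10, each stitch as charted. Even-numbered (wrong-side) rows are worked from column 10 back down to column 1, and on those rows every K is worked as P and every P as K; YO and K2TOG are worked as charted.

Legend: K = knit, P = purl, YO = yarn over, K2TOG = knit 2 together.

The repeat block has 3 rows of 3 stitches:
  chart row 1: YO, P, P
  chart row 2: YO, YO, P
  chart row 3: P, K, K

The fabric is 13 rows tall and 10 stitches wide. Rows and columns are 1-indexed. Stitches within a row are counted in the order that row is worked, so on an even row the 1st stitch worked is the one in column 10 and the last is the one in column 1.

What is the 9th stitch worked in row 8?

For row 8: chart row = ((8-1) mod 3) + 1 = 2; this is a WS (even) row.
Chart row 2 tiled across columns 1-10: YO YO P YO YO P YO YO P YO
Wrong side: read the tiled row from column 10 down to 1 and exchange K with P (leave YO, K2TOG).
Row 8 as worked: YO K YO YO K YO YO K YO YO
Stitch 9 in working order -> YO

Stitch:
YO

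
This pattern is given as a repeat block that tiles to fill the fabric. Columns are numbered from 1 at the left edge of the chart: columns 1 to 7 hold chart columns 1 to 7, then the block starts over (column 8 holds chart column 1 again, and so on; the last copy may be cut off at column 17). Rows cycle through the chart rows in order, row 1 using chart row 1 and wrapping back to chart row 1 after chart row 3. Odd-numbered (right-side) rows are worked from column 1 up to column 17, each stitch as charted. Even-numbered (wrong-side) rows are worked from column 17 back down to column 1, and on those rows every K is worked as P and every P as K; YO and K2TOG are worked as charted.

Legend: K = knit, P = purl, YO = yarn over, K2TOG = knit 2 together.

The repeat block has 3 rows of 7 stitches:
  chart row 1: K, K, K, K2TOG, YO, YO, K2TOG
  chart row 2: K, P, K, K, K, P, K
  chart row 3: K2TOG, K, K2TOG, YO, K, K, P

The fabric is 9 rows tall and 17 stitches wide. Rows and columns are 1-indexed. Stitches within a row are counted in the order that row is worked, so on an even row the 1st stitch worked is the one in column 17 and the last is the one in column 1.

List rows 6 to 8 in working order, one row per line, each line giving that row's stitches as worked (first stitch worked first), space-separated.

Row 6: chart row 3, WS - tiled (columns 1-17): K2TOG K K2TOG YO K K P K2TOG K K2TOG YO K K P K2TOG K K2TOG; work from column 17 back to 1 with K<->P swapped.
Row 7: chart row 1, RS - tile across columns 1-17 and work as-is.
Row 8: chart row 2, WS - tiled (columns 1-17): K P K K K P K K P K K K P K K P K; work from column 17 back to 1 with K<->P swapped.

Rows as worked:
K2TOG P K2TOG K P P YO K2TOG P K2TOG K P P YO K2TOG P K2TOG
K K K K2TOG YO YO K2TOG K K K K2TOG YO YO K2TOG K K K
P K P P K P P P K P P K P P P K P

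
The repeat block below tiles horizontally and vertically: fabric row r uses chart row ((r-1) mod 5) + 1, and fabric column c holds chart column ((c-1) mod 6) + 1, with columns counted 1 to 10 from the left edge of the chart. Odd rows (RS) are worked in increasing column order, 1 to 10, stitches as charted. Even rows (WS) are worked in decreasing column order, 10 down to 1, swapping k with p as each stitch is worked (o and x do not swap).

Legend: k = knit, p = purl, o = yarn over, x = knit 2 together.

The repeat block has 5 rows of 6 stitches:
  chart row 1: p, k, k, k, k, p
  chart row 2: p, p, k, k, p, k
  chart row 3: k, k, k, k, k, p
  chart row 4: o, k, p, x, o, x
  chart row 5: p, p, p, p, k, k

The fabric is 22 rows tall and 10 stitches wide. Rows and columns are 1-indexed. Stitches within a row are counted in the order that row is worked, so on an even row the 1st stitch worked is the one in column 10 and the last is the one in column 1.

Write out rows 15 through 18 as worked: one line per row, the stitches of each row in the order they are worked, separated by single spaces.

Row 15: chart row 5, RS - tile across columns 1-10 and work as-is.
Row 16: chart row 1, WS - tiled (columns 1-10): p k k k k p p k k k; work from column 10 back to 1 with k<->p swapped.
Row 17: chart row 2, RS - tile across columns 1-10 and work as-is.
Row 18: chart row 3, WS - tiled (columns 1-10): k k k k k p k k k k; work from column 10 back to 1 with k<->p swapped.

== ROWS AS WORKED ==
p p p p k k p p p p
p p p k k p p p p k
p p k k p k p p k k
p p p p k p p p p p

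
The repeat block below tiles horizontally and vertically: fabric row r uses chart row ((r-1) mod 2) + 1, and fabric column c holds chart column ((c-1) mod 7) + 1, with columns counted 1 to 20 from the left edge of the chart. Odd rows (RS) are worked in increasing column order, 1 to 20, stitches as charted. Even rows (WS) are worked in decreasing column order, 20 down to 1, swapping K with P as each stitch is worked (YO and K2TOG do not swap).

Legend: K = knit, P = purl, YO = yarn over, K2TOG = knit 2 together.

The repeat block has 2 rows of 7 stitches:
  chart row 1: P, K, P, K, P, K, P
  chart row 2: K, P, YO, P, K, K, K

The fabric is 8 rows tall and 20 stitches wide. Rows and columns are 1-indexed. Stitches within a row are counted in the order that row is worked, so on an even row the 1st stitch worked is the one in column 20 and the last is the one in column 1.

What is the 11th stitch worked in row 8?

Result:
YO

Derivation:
Row 8: (8-1) mod 2 = 1, so use chart row 2. Even row -> WS.
Chart row 2 tiled across columns 1-20: K P YO P K K K K P YO P K K K K P YO P K K
Wrong side: read the tiled row from column 20 down to 1 and exchange K with P (leave YO, K2TOG).
Row 8 as worked: P P K YO K P P P P K YO K P P P P K YO K P
Counting 11 along the worked row gives YO.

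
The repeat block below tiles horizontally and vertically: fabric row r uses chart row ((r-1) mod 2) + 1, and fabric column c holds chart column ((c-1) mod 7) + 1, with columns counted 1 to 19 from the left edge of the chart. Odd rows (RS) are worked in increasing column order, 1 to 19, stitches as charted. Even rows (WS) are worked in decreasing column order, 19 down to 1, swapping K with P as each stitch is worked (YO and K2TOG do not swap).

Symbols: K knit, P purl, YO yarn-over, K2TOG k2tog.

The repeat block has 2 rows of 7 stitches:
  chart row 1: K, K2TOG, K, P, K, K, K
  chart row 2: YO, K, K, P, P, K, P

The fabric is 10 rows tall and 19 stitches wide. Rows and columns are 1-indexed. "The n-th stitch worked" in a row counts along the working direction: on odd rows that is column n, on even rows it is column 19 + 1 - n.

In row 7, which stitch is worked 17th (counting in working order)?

== STITCH ==
K

Derivation:
Row 7: (7-1) mod 2 = 0, so use chart row 1. Odd row -> RS.
Chart row 1 tiled across columns 1-19: K K2TOG K P K K K K K2TOG K P K K K K K2TOG K P K
RS row: no reversal, no swap; stitch n worked = column n.
Counting 17 along the worked row gives K.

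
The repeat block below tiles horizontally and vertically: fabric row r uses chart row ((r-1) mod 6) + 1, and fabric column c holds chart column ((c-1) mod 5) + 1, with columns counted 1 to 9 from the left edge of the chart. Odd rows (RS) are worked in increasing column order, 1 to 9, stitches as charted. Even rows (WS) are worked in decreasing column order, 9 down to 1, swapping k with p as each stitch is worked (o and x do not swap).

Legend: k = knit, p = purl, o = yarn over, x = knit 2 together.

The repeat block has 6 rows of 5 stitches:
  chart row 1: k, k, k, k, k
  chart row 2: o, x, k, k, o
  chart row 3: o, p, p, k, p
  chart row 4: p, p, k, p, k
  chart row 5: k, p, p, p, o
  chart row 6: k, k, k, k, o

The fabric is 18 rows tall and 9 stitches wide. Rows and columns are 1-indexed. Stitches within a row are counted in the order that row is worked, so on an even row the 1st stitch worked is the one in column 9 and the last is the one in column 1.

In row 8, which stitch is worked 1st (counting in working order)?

Stitch:
p

Derivation:
Row 8 uses chart row ((8-1) mod 6)+1 = 2. Row 8 is even, so WS.
Chart row 2 tiled across columns 1-9: o x k k o o x k k
WS: work from column 9 back to column 1 (reverse the tiled row), swapping k<->p (o and x unchanged).
Row 8 as worked: p p x o o p p x o
The 1st stitch worked is p.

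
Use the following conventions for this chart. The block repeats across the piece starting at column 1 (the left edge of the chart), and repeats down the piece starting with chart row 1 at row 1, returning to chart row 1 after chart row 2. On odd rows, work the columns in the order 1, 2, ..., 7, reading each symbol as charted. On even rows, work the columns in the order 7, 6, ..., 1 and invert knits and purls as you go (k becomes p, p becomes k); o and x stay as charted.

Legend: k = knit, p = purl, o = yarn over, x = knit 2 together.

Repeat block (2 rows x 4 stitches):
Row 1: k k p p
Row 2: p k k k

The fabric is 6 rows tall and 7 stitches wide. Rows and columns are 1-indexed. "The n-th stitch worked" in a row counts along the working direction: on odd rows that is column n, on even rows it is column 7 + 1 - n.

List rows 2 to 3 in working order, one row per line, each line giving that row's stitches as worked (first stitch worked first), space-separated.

Result:
p p k p p p k
k k p p k k p

Derivation:
Row 2: chart row 2, WS - tiled (columns 1-7): p k k k p k k; work from column 7 back to 1 with k<->p swapped.
Row 3: chart row 1, RS - tile across columns 1-7 and work as-is.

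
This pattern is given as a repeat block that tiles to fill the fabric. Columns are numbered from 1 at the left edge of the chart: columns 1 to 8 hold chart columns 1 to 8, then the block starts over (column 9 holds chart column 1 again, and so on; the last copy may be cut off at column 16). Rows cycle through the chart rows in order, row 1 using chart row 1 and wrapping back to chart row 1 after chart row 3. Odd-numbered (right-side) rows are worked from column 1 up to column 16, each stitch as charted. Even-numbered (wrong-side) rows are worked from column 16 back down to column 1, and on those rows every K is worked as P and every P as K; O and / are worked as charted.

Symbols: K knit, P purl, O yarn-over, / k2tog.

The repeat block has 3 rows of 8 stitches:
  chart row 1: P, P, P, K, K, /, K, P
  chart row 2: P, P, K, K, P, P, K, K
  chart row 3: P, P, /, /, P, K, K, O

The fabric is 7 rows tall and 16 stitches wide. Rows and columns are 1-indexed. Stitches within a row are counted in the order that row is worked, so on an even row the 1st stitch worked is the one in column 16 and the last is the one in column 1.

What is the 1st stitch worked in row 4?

Result:
K

Derivation:
Row 4 uses chart row ((4-1) mod 3)+1 = 1. Row 4 is even, so WS.
Chart row 1 tiled across columns 1-16: P P P K K / K P P P P K K / K P
WS: work from column 16 back to column 1 (reverse the tiled row), swapping K<->P (O and / unchanged).
Row 4 as worked: K P / P P K K K K P / P P K K K
Counting 1 along the worked row gives K.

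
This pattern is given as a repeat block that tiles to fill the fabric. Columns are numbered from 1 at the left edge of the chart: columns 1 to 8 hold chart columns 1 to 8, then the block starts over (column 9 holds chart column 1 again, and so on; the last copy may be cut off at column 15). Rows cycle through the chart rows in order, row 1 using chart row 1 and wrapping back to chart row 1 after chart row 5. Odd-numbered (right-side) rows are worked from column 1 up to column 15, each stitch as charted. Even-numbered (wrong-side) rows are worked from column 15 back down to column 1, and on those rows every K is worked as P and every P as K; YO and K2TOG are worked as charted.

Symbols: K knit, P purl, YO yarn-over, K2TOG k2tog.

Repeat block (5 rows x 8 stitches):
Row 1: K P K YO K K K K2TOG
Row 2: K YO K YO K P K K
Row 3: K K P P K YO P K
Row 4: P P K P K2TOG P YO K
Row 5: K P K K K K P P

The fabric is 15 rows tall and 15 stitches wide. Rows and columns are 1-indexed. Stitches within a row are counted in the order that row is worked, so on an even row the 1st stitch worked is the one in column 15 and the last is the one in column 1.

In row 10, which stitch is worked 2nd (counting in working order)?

Row 10: (10-1) mod 5 = 4, so use chart row 5. Even row -> WS.
Chart row 5 tiled across columns 1-15: K P K K K K P P K P K K K K P
WS row: flip the tiled sequence (start at column 15) and apply K<->P; YO and K2TOG stay.
Row 10 as worked: K P P P P K P K K P P P P K P
Stitch 2 in working order -> P

== STITCH ==
P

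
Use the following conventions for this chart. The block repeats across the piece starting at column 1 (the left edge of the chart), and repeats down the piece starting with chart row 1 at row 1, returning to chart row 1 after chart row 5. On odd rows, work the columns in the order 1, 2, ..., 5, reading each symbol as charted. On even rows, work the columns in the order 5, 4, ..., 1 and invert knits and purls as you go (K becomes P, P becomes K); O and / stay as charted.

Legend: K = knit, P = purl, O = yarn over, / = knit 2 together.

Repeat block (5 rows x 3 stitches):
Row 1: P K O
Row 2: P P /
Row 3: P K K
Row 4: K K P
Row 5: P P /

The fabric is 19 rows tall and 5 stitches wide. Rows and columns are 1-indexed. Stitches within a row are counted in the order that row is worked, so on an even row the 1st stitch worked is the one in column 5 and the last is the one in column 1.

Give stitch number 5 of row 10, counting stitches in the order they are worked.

Result:
K

Derivation:
Row 10: (10-1) mod 5 = 4, so use chart row 5. Even row -> WS.
Chart row 5 tiled across columns 1-5: P P / P P
Wrong side: read the tiled row from column 5 down to 1 and exchange K with P (leave O, /).
Row 10 as worked: K K / K K
Counting 5 along the worked row gives K.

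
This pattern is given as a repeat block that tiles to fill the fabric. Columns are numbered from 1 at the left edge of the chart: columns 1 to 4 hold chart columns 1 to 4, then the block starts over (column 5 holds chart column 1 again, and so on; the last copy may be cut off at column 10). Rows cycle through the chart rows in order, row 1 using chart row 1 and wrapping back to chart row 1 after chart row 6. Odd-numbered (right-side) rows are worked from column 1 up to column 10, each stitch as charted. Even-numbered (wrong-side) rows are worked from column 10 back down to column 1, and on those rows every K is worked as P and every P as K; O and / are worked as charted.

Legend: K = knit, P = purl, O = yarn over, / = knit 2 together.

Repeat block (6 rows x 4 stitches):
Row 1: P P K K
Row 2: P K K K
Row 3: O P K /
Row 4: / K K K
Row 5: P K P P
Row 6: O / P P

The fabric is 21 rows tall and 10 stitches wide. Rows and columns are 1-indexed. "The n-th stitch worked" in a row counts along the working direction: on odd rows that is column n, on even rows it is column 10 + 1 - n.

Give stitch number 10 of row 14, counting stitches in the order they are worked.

Row 14: (14-1) mod 6 = 1, so use chart row 2. Even row -> WS.
Chart row 2 tiled across columns 1-10: P K K K P K K K P K
Wrong side: read the tiled row from column 10 down to 1 and exchange K with P (leave O, /).
Row 14 as worked: P K P P P K P P P K
Counting 10 along the worked row gives K.

Stitch:
K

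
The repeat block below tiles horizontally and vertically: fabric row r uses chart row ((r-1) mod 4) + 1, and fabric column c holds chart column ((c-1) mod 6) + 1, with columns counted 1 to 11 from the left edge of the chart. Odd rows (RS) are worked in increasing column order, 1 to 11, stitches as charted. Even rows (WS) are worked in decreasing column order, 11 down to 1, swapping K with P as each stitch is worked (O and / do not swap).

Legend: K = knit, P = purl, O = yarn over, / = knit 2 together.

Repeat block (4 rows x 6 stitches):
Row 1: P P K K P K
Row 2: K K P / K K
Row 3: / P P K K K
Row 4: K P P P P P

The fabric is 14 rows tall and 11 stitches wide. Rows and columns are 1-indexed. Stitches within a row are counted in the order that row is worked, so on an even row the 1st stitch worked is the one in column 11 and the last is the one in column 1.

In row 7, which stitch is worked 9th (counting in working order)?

Row 7 uses chart row ((7-1) mod 4)+1 = 3. Row 7 is odd, so RS.
Chart row 3 tiled across columns 1-11: / P P K K K / P P K K
RS row: no reversal, no swap; stitch n worked = column n.
The 9th stitch worked is P.

== STITCH ==
P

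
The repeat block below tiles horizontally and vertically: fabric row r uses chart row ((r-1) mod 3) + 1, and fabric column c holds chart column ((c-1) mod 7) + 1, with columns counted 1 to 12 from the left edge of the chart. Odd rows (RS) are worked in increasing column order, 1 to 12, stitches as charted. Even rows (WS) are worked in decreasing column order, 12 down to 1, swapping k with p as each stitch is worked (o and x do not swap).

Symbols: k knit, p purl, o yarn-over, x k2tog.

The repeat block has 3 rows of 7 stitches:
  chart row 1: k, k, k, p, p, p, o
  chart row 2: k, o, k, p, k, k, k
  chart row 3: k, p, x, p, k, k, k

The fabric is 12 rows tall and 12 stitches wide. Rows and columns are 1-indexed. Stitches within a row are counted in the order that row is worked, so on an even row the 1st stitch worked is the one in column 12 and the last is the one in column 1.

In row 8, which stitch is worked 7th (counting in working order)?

Row 8 uses chart row ((8-1) mod 3)+1 = 2. Row 8 is even, so WS.
Chart row 2 tiled across columns 1-12: k o k p k k k k o k p k
WS row: flip the tiled sequence (start at column 12) and apply k<->p; o and x stay.
Row 8 as worked: p k p o p p p p k p o p
Counting 7 along the worked row gives p.

Result:
p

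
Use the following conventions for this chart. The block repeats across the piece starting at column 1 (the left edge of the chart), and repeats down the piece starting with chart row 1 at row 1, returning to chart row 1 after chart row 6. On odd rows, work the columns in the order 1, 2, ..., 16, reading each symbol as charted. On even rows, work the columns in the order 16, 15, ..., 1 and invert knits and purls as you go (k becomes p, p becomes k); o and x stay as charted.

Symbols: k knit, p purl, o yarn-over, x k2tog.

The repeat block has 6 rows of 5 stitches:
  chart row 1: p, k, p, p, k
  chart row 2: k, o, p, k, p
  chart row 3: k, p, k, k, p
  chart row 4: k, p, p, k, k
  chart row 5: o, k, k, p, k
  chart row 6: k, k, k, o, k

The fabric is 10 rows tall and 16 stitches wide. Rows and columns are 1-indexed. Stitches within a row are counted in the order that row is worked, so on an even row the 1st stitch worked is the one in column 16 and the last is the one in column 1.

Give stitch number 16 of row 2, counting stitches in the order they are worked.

Stitch:
p

Derivation:
Row 2 uses chart row ((2-1) mod 6)+1 = 2. Row 2 is even, so WS.
Chart row 2 tiled across columns 1-16: k o p k p k o p k p k o p k p k
Wrong side: read the tiled row from column 16 down to 1 and exchange k with p (leave o, x).
Row 2 as worked: p k p k o p k p k o p k p k o p
Stitch 16 in working order -> p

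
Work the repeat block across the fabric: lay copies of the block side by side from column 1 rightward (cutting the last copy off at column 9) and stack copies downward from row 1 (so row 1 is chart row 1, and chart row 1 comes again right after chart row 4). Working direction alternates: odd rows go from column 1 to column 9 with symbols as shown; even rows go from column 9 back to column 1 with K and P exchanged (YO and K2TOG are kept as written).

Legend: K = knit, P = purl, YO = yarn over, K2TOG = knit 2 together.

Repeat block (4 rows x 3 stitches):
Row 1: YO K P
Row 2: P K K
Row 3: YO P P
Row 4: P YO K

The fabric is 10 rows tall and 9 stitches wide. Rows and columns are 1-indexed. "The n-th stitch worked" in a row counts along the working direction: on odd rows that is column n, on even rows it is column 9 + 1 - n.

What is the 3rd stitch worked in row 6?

For row 6: chart row = ((6-1) mod 4) + 1 = 2; this is a WS (even) row.
Chart row 2 tiled across columns 1-9: P K K P K K P K K
WS: work from column 9 back to column 1 (reverse the tiled row), swapping K<->P (YO and K2TOG unchanged).
Row 6 as worked: P P K P P K P P K
Counting 3 along the worked row gives K.

== STITCH ==
K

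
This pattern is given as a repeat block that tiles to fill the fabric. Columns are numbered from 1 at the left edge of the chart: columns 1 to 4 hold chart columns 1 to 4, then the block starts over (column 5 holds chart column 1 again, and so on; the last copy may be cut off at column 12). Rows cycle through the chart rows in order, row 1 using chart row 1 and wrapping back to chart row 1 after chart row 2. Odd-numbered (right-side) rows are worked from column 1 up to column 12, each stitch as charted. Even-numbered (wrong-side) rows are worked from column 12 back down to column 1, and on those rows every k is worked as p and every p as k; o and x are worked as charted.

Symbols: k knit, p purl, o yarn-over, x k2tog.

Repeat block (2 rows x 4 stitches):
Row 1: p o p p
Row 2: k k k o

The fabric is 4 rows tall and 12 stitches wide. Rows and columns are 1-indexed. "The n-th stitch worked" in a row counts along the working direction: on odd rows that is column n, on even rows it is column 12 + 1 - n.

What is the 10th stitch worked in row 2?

Result:
p

Derivation:
For row 2: chart row = ((2-1) mod 2) + 1 = 2; this is a WS (even) row.
Chart row 2 tiled across columns 1-12: k k k o k k k o k k k o
WS row: flip the tiled sequence (start at column 12) and apply k<->p; o and x stay.
Row 2 as worked: o p p p o p p p o p p p
Counting 10 along the worked row gives p.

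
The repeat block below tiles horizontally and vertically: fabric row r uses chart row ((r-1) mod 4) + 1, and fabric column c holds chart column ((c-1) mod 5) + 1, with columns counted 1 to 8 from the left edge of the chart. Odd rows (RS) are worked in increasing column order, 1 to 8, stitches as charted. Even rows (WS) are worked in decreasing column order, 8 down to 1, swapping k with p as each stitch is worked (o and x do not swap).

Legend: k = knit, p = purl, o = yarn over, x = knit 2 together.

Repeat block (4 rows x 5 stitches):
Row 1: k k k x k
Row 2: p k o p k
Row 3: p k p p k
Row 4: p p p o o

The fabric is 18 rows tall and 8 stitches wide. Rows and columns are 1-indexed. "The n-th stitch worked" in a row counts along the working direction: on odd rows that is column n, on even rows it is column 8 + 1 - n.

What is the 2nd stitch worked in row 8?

== STITCH ==
k

Derivation:
For row 8: chart row = ((8-1) mod 4) + 1 = 4; this is a WS (even) row.
Chart row 4 tiled across columns 1-8: p p p o o p p p
WS: work from column 8 back to column 1 (reverse the tiled row), swapping k<->p (o and x unchanged).
Row 8 as worked: k k k o o k k k
Stitch 2 in working order -> k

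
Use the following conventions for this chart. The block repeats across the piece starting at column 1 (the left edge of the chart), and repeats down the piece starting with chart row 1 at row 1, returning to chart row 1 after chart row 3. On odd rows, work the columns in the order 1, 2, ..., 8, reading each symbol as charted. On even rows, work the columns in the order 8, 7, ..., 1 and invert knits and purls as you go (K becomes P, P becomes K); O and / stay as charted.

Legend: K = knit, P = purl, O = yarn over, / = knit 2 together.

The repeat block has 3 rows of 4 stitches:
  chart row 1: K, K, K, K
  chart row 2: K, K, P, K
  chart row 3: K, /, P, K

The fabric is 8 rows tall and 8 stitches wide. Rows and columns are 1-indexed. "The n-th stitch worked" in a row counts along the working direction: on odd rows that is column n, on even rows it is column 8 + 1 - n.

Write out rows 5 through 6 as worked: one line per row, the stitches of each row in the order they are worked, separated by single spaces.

Rows as worked:
K K P K K K P K
P K / P P K / P

Derivation:
Row 5: chart row 2, RS - tile across columns 1-8 and work as-is.
Row 6: chart row 3, WS - tiled (columns 1-8): K / P K K / P K; work from column 8 back to 1 with K<->P swapped.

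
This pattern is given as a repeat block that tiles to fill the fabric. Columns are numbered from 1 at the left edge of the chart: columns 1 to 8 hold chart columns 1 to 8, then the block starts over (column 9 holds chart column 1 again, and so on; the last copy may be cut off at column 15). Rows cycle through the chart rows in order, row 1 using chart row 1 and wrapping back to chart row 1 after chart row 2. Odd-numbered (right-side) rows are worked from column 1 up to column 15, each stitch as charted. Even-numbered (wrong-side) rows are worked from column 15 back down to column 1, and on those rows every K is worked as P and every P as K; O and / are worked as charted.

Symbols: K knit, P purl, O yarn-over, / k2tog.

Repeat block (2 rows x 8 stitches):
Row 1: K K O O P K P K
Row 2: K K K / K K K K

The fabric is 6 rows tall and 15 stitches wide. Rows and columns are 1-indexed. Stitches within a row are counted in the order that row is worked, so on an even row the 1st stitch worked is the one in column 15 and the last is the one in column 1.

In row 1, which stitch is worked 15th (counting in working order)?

== STITCH ==
P

Derivation:
For row 1: chart row = ((1-1) mod 2) + 1 = 1; this is a RS (odd) row.
Chart row 1 tiled across columns 1-15: K K O O P K P K K K O O P K P
Right side: take the tiled row as-is (worked left to right from column 1).
Stitch 15 in working order -> P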